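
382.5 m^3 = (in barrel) 2406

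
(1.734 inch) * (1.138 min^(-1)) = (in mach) 2.453e-06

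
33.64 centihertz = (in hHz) 0.003364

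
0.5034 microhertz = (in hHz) 5.034e-09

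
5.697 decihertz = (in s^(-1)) 0.5697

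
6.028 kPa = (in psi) 0.8743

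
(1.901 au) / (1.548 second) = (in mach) 5.395e+08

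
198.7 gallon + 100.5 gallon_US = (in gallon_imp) 249.1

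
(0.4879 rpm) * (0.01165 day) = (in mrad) 5.143e+04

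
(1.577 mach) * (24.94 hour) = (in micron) 4.821e+13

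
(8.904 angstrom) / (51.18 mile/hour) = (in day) 4.504e-16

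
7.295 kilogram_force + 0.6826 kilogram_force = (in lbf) 17.59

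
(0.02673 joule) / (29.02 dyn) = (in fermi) 9.211e+16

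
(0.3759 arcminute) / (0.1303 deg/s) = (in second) 0.04808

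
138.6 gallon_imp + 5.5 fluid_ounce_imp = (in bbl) 3.964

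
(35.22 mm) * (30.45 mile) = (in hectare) 0.1726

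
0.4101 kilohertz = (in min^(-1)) 2.461e+04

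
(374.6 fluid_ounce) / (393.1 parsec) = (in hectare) 9.133e-26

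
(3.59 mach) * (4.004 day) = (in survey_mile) 2.628e+05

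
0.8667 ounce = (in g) 24.57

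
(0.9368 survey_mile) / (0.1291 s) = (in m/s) 1.168e+04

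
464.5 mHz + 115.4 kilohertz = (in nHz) 1.154e+14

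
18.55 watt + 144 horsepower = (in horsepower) 144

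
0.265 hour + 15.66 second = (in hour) 0.2693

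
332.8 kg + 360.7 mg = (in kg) 332.8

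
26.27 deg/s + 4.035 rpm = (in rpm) 8.413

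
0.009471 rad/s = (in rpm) 0.09044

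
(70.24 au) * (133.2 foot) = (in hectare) 4.266e+10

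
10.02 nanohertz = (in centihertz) 1.002e-06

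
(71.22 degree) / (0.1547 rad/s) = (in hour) 0.002232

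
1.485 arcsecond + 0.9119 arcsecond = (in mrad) 0.01162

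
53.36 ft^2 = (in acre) 0.001225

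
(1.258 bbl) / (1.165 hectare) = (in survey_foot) 5.633e-05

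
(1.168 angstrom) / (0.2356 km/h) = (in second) 1.785e-09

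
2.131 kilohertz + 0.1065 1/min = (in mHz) 2.131e+06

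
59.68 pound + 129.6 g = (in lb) 59.97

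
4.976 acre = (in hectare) 2.014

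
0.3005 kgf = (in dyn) 2.947e+05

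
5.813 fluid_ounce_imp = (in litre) 0.1652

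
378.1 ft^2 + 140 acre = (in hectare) 56.66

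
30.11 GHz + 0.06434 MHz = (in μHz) 3.011e+16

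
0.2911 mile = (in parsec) 1.518e-14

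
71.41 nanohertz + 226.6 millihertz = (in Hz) 0.2266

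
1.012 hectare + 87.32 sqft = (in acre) 2.503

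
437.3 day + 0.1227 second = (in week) 62.47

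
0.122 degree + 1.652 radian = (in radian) 1.654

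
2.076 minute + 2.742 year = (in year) 2.742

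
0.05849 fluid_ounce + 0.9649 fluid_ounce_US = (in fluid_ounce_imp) 1.065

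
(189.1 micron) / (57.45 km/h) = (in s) 1.185e-05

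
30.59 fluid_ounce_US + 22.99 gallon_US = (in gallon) 23.23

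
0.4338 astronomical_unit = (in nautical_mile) 3.504e+07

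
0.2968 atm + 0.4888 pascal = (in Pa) 3.007e+04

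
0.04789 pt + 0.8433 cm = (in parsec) 2.738e-19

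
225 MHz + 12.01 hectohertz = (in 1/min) 1.35e+10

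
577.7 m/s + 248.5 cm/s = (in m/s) 580.2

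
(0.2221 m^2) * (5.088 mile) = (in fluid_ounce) 6.15e+07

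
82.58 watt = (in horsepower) 0.1107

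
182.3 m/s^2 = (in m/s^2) 182.3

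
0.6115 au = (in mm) 9.148e+13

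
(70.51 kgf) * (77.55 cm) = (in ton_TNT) 1.282e-07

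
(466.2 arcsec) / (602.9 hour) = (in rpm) 9.944e-09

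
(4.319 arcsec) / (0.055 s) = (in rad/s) 0.0003807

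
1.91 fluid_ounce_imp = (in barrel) 0.0003413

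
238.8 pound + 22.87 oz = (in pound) 240.2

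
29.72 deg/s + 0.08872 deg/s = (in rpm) 4.968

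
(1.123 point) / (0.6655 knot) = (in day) 1.339e-08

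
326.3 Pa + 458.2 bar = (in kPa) 4.582e+04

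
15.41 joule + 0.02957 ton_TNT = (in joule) 1.237e+08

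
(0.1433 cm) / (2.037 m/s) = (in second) 0.0007035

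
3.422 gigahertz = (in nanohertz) 3.422e+18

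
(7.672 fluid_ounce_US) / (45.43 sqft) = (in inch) 0.002116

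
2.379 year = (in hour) 2.084e+04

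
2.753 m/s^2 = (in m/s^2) 2.753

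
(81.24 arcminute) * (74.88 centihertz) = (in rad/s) 0.0177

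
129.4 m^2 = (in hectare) 0.01294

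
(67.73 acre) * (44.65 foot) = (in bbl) 2.346e+07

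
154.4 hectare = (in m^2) 1.544e+06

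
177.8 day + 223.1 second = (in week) 25.4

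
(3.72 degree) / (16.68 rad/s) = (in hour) 1.081e-06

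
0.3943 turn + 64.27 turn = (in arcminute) 1.397e+06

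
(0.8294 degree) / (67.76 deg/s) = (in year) 3.881e-10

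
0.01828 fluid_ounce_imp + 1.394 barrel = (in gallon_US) 58.55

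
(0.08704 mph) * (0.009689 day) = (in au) 2.177e-10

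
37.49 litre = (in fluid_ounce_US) 1268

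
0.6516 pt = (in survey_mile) 1.428e-07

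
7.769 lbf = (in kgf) 3.524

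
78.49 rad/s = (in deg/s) 4497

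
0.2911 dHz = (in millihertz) 29.11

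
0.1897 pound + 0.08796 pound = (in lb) 0.2777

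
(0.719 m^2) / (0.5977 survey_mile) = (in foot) 0.002452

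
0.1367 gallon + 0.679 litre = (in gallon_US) 0.3161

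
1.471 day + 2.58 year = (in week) 134.7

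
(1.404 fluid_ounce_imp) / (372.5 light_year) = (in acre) 2.797e-27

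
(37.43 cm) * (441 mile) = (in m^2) 2.656e+05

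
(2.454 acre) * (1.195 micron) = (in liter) 11.87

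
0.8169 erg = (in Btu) 7.743e-11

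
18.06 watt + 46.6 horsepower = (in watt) 3.477e+04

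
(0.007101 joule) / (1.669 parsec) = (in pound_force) 3.1e-20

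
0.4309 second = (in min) 0.007182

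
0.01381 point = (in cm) 0.0004872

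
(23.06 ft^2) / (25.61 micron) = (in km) 83.65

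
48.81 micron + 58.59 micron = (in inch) 0.004228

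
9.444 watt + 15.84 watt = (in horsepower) 0.03391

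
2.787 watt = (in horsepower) 0.003737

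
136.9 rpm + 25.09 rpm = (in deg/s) 971.9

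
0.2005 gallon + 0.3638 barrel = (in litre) 58.6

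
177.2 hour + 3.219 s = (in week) 1.055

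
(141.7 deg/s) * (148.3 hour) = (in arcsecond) 2.723e+11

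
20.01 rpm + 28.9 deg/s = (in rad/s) 2.6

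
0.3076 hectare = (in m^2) 3076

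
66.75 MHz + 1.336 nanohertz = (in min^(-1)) 4.005e+09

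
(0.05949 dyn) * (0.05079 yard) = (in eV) 1.724e+11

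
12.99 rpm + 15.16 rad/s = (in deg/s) 946.5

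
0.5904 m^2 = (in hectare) 5.904e-05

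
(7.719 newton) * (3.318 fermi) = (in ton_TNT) 6.121e-24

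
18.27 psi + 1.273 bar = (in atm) 2.5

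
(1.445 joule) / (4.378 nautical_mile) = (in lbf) 4.006e-05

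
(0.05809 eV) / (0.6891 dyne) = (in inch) 5.317e-14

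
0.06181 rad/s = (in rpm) 0.5902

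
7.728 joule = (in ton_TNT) 1.847e-09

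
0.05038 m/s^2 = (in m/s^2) 0.05038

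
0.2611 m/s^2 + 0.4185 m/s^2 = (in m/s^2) 0.6796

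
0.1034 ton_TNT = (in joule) 4.326e+08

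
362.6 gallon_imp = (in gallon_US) 435.5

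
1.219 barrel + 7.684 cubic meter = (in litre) 7878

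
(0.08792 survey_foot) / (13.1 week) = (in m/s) 3.382e-09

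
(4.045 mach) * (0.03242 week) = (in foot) 8.86e+07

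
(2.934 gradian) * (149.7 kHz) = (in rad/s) 6899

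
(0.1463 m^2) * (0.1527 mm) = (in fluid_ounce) 0.7554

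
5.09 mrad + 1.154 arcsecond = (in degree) 0.292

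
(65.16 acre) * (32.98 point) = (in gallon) 8.105e+05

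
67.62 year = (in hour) 5.924e+05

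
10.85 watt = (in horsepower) 0.01455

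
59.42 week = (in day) 415.9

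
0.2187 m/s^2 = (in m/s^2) 0.2187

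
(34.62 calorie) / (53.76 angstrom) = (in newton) 2.694e+10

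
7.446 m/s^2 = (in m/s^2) 7.446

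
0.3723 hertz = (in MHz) 3.723e-07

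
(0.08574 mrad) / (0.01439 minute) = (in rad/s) 9.931e-05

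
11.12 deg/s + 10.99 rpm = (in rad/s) 1.345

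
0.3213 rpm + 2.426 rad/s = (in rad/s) 2.46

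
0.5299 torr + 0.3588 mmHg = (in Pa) 118.5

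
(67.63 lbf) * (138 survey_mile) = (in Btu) 6.333e+04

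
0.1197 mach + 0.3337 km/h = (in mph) 91.38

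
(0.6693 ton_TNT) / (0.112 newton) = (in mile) 1.554e+07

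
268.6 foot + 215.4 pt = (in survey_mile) 0.05092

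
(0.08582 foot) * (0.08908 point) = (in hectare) 8.22e-11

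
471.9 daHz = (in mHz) 4.719e+06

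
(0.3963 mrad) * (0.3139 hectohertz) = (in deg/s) 0.7128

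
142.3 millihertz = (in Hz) 0.1423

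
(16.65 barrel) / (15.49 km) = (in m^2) 0.0001709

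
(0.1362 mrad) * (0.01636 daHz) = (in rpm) 0.0002128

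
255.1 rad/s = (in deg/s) 1.462e+04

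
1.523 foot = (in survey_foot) 1.523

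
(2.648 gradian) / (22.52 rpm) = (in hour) 4.899e-06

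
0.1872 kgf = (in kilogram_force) 0.1872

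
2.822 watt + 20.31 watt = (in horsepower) 0.03102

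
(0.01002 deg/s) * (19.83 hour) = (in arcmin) 4.292e+04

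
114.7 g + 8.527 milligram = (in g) 114.7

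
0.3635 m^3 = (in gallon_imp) 79.96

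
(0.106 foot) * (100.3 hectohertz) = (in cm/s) 3.241e+04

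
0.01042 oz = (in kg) 0.0002954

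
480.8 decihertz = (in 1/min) 2885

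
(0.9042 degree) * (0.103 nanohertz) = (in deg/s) 9.313e-11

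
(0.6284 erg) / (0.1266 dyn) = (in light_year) 5.247e-18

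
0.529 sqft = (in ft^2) 0.529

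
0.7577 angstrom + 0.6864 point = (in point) 0.6864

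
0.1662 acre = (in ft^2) 7240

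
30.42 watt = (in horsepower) 0.04079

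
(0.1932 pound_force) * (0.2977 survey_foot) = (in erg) 7.798e+05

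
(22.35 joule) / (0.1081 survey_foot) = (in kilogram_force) 69.17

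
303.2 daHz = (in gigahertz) 3.032e-06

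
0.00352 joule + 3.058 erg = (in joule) 0.00352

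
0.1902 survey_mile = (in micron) 3.061e+08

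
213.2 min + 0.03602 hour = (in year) 0.0004097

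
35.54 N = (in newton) 35.54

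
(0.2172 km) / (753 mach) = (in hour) 2.353e-07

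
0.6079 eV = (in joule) 9.74e-20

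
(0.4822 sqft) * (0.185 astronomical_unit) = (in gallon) 3.275e+11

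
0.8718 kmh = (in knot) 0.4707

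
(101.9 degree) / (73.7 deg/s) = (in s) 1.383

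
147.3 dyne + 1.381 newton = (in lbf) 0.3108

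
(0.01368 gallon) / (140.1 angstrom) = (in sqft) 3.979e+04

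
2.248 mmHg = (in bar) 0.002997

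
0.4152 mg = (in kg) 4.152e-07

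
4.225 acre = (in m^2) 1.71e+04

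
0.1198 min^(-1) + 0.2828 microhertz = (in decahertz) 0.0001997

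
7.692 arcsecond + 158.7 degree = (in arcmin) 9522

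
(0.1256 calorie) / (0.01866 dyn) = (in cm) 2.816e+08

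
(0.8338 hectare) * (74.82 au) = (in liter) 9.333e+19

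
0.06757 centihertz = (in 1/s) 0.0006757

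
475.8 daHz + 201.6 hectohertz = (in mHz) 2.492e+07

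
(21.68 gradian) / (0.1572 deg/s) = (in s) 124.1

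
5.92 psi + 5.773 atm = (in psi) 90.76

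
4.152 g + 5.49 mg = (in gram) 4.157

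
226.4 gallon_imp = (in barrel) 6.474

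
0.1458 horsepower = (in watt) 108.7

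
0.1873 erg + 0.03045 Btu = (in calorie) 7.678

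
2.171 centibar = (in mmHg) 16.28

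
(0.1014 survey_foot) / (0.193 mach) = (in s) 0.0004703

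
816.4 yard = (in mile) 0.4639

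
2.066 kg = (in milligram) 2.066e+06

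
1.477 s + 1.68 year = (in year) 1.68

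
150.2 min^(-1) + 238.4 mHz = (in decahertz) 0.2742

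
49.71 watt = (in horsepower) 0.06666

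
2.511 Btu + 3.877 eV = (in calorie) 633.2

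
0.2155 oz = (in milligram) 6109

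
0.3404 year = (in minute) 1.789e+05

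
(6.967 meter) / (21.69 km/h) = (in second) 1.156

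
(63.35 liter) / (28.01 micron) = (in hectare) 0.2262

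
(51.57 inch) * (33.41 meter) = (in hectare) 0.004376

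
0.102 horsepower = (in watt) 76.06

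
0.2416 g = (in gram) 0.2416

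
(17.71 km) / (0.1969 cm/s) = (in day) 104.1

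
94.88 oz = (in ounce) 94.88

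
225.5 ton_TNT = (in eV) 5.889e+30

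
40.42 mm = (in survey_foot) 0.1326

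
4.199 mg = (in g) 0.004199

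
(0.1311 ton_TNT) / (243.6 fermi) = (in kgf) 2.296e+20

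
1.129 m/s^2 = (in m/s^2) 1.129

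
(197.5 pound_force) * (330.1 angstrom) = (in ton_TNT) 6.931e-15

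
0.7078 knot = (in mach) 0.001069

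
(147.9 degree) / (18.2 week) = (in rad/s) 2.345e-07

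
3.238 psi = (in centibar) 22.33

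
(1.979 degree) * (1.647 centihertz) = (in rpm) 0.005432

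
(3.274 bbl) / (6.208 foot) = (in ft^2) 2.961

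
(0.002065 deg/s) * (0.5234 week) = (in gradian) 726.3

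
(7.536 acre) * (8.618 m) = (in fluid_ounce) 8.887e+09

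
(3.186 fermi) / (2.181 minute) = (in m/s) 2.435e-17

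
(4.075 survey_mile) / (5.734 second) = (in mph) 2558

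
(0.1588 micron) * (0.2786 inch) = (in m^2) 1.124e-09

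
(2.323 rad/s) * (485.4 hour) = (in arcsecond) 8.373e+11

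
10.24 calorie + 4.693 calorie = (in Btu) 0.05922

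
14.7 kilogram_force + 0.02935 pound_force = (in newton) 144.3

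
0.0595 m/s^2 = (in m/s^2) 0.0595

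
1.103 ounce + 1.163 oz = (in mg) 6.424e+04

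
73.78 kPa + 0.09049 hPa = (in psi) 10.7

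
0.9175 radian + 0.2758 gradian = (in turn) 0.1467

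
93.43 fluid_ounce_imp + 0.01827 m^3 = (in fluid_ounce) 707.5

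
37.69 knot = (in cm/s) 1939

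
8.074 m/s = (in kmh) 29.07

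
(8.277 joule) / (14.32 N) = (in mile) 0.0003592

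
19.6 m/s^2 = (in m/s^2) 19.6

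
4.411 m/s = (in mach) 0.01295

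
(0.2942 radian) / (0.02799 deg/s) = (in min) 10.04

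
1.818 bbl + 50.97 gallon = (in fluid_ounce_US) 1.63e+04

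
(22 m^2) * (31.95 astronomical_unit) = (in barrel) 6.614e+14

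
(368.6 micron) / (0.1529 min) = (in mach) 1.18e-07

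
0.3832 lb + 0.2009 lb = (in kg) 0.2649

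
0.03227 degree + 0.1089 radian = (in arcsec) 2.258e+04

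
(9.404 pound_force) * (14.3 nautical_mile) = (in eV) 6.915e+24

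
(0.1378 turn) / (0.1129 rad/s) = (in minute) 0.1278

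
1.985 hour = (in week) 0.01182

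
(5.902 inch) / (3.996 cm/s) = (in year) 1.19e-07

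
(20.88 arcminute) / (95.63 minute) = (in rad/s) 1.059e-06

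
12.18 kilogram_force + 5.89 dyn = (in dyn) 1.194e+07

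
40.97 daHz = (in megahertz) 0.0004097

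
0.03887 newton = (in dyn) 3887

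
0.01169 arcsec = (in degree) 3.247e-06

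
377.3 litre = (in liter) 377.3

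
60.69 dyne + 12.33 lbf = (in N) 54.85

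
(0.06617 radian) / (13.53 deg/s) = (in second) 0.2802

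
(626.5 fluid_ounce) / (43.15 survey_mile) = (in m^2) 2.668e-07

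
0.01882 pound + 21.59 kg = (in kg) 21.6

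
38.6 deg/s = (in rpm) 6.433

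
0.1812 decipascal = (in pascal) 0.01812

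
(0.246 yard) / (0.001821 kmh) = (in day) 0.005147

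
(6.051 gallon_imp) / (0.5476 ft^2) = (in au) 3.614e-12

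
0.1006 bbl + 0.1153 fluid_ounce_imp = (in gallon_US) 4.226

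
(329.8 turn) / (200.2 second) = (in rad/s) 10.35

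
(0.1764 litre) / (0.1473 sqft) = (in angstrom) 1.289e+08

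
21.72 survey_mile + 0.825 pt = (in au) 2.337e-07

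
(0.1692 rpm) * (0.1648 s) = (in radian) 0.00292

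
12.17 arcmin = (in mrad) 3.54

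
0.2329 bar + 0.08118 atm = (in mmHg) 236.4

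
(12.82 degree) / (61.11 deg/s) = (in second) 0.2098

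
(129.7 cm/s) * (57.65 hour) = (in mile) 167.3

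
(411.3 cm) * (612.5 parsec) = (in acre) 1.921e+16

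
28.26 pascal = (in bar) 0.0002826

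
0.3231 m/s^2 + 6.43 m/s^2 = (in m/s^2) 6.753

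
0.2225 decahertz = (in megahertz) 2.225e-06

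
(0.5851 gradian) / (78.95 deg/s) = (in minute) 0.0001112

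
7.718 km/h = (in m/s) 2.144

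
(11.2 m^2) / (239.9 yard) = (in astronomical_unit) 3.413e-13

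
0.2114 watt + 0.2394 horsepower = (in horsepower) 0.2397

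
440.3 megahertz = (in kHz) 4.403e+05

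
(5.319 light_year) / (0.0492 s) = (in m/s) 1.023e+18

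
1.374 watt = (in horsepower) 0.001843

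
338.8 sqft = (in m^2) 31.48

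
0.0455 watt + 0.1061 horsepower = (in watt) 79.16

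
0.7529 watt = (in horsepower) 0.00101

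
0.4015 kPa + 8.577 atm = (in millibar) 8695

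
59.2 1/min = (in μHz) 9.867e+05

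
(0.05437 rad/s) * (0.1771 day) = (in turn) 132.4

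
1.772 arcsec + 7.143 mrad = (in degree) 0.4098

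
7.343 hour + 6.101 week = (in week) 6.145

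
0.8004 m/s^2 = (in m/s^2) 0.8004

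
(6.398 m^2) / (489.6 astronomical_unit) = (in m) 8.735e-14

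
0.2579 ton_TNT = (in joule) 1.079e+09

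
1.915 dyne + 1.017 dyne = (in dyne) 2.932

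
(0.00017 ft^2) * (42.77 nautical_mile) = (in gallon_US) 330.5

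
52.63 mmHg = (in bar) 0.07017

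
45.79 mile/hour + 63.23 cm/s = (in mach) 0.06197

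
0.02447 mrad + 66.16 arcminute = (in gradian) 1.227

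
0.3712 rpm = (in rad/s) 0.03887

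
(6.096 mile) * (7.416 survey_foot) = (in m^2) 2.218e+04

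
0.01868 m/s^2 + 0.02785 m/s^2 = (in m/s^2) 0.04653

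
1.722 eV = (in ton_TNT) 6.594e-29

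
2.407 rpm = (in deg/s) 14.44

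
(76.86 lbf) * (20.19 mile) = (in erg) 1.111e+14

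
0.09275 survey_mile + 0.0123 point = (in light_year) 1.578e-14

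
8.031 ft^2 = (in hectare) 7.461e-05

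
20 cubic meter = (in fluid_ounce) 6.763e+05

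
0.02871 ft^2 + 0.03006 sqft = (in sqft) 0.05877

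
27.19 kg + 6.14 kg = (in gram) 3.333e+04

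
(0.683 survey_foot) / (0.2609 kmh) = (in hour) 0.0007979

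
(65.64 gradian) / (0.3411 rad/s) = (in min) 0.05038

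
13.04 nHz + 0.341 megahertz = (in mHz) 3.41e+08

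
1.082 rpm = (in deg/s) 6.492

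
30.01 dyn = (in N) 0.0003001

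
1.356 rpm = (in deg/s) 8.136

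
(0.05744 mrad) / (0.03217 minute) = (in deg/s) 0.001705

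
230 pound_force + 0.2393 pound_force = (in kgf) 104.4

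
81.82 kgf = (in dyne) 8.024e+07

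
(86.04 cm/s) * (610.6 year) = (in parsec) 5.369e-07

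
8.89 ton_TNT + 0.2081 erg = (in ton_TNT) 8.89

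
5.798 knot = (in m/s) 2.983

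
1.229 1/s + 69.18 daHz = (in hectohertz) 6.93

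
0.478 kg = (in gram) 478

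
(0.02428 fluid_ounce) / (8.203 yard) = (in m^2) 9.573e-08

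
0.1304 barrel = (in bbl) 0.1304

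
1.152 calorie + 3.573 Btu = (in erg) 3.775e+10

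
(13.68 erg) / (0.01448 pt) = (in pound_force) 0.0602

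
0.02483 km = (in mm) 2.483e+04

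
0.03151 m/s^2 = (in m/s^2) 0.03151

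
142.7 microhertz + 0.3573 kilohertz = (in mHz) 3.573e+05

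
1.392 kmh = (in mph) 0.8649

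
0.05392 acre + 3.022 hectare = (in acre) 7.521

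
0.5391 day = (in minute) 776.3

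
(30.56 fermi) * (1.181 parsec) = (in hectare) 0.1114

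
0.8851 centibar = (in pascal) 885.1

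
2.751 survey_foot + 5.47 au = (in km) 8.183e+08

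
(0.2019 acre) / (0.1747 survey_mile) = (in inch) 114.4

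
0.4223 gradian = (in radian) 0.006633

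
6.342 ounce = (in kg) 0.1798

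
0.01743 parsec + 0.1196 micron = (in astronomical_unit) 3595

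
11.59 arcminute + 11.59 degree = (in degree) 11.78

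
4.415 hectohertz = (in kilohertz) 0.4415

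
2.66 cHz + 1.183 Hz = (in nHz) 1.21e+09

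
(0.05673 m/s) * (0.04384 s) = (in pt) 7.05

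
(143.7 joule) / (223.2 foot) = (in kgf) 0.2154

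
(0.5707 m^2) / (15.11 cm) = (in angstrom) 3.777e+10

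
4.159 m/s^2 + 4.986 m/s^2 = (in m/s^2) 9.145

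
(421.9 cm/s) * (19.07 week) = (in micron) 4.866e+13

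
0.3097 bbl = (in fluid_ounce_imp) 1733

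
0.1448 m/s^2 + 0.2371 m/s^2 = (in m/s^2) 0.3819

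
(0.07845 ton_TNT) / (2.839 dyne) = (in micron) 1.156e+19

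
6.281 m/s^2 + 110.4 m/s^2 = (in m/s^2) 116.7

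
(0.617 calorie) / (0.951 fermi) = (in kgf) 2.768e+14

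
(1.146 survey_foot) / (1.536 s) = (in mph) 0.5087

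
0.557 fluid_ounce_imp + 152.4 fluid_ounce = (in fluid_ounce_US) 152.9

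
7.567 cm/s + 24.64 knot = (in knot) 24.79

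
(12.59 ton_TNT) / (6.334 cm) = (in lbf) 1.87e+11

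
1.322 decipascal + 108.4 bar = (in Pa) 1.084e+07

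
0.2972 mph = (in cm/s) 13.29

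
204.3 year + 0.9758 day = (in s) 6.443e+09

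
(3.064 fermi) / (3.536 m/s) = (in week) 1.433e-21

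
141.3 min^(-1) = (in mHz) 2355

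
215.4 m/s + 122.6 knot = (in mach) 0.8178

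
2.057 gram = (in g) 2.057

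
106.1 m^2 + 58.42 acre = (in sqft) 2.546e+06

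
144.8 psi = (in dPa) 9.984e+06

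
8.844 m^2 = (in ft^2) 95.2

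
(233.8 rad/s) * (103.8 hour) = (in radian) 8.737e+07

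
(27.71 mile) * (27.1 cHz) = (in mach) 35.49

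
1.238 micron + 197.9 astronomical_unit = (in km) 2.961e+10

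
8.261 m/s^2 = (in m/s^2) 8.261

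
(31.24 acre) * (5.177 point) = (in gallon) 6.1e+04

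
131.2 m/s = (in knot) 255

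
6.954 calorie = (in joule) 29.1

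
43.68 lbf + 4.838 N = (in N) 199.1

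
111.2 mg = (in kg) 0.0001112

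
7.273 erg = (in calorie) 1.738e-07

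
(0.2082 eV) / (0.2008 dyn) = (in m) 1.661e-14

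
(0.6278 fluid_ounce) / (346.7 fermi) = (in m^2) 5.355e+07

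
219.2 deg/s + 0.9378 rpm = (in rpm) 37.47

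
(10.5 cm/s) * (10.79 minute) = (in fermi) 6.798e+16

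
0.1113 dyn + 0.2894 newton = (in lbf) 0.06506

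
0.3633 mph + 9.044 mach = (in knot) 5986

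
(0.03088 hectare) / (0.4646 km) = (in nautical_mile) 0.0003589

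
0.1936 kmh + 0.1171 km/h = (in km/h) 0.3107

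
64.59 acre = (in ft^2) 2.814e+06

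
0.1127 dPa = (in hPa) 0.0001127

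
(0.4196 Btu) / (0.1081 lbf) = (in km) 0.9207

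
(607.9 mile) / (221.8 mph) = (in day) 0.1142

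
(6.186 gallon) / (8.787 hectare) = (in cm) 2.665e-05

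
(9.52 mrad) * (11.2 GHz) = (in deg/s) 6.109e+09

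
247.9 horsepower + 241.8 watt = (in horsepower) 248.2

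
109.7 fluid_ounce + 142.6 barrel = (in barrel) 142.6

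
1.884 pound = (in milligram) 8.546e+05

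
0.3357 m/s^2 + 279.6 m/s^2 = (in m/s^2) 279.9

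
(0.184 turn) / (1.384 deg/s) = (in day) 0.0005539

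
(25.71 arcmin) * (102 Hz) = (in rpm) 7.285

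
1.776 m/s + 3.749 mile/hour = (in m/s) 3.452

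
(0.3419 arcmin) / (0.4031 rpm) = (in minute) 3.927e-05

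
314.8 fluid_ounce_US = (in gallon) 2.459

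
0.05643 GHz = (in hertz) 5.643e+07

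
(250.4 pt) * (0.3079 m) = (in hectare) 2.72e-06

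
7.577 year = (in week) 395.1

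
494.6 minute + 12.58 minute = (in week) 0.05032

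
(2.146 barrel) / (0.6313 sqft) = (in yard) 6.362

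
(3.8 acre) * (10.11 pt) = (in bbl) 345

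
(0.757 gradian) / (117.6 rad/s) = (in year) 3.206e-12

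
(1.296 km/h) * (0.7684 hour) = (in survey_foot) 3267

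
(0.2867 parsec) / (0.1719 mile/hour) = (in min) 1.919e+15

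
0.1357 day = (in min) 195.4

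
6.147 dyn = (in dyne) 6.147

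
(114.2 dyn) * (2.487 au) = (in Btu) 4.027e+05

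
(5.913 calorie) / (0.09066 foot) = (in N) 895.3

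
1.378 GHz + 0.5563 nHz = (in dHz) 1.378e+10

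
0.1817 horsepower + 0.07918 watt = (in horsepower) 0.1818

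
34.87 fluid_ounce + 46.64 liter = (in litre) 47.67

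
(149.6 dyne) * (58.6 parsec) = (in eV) 1.688e+34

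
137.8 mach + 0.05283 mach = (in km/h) 1.69e+05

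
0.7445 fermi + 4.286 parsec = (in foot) 4.339e+17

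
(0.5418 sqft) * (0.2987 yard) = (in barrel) 0.08647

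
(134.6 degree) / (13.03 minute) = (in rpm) 0.02869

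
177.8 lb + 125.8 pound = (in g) 1.377e+05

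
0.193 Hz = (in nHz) 1.93e+08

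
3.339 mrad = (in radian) 0.003339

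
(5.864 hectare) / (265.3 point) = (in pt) 1.776e+09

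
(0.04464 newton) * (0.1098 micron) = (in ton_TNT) 1.171e-18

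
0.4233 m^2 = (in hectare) 4.233e-05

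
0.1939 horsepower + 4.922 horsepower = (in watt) 3815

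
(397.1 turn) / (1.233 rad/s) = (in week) 0.003346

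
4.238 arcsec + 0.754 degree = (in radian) 0.01318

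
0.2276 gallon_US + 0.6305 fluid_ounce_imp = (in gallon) 0.2323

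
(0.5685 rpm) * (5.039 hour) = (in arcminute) 3.713e+06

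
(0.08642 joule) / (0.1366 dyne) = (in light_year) 6.687e-12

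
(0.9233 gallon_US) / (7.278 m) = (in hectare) 4.802e-08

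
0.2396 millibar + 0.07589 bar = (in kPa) 7.613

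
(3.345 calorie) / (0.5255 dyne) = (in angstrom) 2.663e+16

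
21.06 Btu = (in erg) 2.222e+11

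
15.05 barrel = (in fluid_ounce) 8.091e+04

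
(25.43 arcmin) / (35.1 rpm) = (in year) 6.382e-11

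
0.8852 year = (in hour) 7754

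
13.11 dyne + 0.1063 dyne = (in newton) 0.0001322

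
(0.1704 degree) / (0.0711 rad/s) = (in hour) 1.162e-05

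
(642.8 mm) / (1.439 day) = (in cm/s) 0.000517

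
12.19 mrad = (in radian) 0.01219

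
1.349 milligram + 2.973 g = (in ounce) 0.1049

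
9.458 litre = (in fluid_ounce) 319.8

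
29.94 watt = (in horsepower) 0.04015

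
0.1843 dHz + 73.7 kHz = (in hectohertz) 737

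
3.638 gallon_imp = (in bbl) 0.104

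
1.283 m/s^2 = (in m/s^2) 1.283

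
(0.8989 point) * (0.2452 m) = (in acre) 1.921e-08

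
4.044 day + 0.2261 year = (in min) 1.247e+05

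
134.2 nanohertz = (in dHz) 1.342e-06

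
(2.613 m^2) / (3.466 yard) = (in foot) 2.705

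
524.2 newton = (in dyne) 5.242e+07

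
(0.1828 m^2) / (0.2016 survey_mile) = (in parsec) 1.826e-20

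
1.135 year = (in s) 3.579e+07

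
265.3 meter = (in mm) 2.653e+05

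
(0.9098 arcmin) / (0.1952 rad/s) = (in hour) 3.766e-07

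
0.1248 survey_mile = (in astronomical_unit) 1.343e-09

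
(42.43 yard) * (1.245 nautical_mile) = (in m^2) 8.946e+04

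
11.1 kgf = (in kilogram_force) 11.1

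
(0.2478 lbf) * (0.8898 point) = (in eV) 2.16e+15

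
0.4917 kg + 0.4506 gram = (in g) 492.2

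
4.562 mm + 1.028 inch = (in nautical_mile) 1.656e-05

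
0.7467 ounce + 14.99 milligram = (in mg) 2.118e+04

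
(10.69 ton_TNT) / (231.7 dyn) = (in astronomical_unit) 129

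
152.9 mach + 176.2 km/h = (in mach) 153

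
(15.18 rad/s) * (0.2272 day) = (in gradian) 1.897e+07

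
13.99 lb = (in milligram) 6.346e+06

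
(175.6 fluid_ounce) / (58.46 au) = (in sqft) 6.392e-15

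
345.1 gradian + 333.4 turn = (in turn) 334.3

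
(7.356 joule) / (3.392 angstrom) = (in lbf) 4.875e+09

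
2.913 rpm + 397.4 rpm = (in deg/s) 2402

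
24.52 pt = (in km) 8.65e-06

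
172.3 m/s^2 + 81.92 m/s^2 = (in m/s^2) 254.2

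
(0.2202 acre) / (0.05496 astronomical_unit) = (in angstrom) 1084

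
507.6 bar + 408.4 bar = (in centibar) 9.16e+04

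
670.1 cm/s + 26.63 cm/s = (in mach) 0.02046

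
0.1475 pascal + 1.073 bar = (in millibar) 1073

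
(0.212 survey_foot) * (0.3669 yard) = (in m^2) 0.02168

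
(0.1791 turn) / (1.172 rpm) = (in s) 9.169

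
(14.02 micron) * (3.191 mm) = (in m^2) 4.474e-08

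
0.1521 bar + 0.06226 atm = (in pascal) 2.152e+04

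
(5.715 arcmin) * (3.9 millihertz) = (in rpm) 6.191e-05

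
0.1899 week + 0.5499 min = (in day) 1.33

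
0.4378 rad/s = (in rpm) 4.181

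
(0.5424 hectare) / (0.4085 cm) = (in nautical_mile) 716.9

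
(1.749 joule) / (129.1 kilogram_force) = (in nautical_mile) 7.459e-07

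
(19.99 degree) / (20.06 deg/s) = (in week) 1.648e-06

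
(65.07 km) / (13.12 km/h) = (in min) 297.6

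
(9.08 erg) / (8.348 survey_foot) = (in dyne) 0.03569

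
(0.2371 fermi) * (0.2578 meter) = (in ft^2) 6.579e-16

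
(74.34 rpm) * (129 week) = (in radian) 6.074e+08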